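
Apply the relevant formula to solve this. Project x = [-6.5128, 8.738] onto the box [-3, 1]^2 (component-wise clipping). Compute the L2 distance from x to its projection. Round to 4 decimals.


Project each component onto [-3, 1].
clip(-6.5128) = -3.0, clip(8.738) = 1.0
Projection = [-3.0, 1.0]
Squared diffs: [12.3398, 59.8766]
Distance = sqrt(72.2164) = 8.498


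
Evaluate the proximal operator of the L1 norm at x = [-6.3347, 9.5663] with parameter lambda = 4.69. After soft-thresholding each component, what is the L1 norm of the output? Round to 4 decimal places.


Soft-thresholding with lambda = 4.69:
prox(-6.3347) = sign(-6.3347)*max(|-6.3347| - 4.69, 0) = -1.6447
prox(9.5663) = sign(9.5663)*max(|9.5663| - 4.69, 0) = 4.8763
prox(x) = [-1.6447, 4.8763]
||prox(x)||_1 = 1.6447 + 4.8763 = 6.521


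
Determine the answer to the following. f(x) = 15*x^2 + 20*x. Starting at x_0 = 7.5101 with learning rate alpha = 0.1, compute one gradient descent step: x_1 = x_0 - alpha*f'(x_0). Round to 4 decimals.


We compute the gradient at x_0 and apply the update.
f'(x) = 30*x + 20
f'(7.5101) = 30*7.5101 + 20 = 245.303
x_1 = 7.5101 - 0.1*245.303 = -17.0202


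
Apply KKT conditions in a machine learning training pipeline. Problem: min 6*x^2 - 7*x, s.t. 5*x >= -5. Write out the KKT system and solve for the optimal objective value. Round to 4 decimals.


Step 1: Try lambda = 0 (constraint inactive).
Stationarity: 2*6*x - 7 = 0
x* = 7/(2*6) = 7/12 = 0.5833 (rounded; the exact value 7/12 is used below)
Check constraint: 5*0.5833 = 2.9165 >= -5 -- satisfied.
Step 2: Compute optimal value.
f(x*) = 6*(7/12)^2 - 7*(7/12) = -2.0417


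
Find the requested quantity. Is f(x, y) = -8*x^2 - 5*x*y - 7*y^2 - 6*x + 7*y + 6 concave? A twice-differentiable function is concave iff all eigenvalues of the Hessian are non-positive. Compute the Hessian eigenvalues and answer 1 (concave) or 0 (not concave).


The Hessian of f(x,y) = -8*x^2 - 5*x*y - 7*y^2 - 6*x + 7*y + 6 is:
H = [[-16, -5], [-5, -14]]
Trace = -16 - 14 = -30
Determinant = -16*-14 - (-5)^2 = 199
Discriminant = (-30)^2 - 4*199 = 104.0
Eigenvalues: lambda_1 = -20.099, lambda_2 = -9.901
The function is concave.

1


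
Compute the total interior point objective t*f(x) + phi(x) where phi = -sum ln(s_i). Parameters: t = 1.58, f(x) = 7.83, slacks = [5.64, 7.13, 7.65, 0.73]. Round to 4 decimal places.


Step 1: Compute log-barrier.
ln values: [1.7299, 1.9643, 2.0347, -0.3147]
phi = -(1.7299 + 1.9643 + 2.0347 - 0.3147) = -5.4142
Step 2: Compute augmented objective.
t*f(x) = 1.58*7.83 = 12.3714
Total = 12.3714 - 5.4142 = 6.9572


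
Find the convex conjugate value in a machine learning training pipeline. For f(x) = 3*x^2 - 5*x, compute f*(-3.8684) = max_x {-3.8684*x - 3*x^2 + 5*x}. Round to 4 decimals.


f*(y) = sup_x {y*x - a*x^2 - b*x} = sup_x {(y-b)*x - a*x^2}
FOC: (y - b) - 2a*x = 0 => x* = (y - b)/(2a)
x* = (-3.8684 + 5)/(2*3) = 0.1886
f*(-3.8684) = (y-b)^2/(4a) = (-3.8684 + 5)^2/(4*3)
= 1.2805/12 = 0.1067


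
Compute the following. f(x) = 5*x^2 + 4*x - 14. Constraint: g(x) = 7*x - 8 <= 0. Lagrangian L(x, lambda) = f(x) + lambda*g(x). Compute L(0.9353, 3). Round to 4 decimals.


Step 1: Evaluate f(x).
f(0.9353) = 5*0.9353^2 + 4*0.9353 - 14 = -5.8849
Step 2: Evaluate g(x).
g(0.9353) = 7*0.9353 - 8 = -1.4529
Step 3: Compute Lagrangian.
L = -5.8849 + 3*-1.4529 = -10.2436


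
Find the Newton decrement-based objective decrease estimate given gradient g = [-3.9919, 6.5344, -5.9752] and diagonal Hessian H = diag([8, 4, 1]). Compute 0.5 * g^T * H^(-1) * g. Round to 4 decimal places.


Step 1: H is diagonal, so H^(-1) * g = [-0.499, 1.6336, -5.9752].
Step 2: g^T H^(-1) g = sum_i g_i^2 / H_ii
  = (-3.9919)^2/8 + (6.5344)^2/4 + (-5.9752)^2/1
  = 1.9919 + 10.6746 + 35.703 = 48.3695
Step 3: Objective decrease = 0.5 * g^T H^(-1) g = 24.1848


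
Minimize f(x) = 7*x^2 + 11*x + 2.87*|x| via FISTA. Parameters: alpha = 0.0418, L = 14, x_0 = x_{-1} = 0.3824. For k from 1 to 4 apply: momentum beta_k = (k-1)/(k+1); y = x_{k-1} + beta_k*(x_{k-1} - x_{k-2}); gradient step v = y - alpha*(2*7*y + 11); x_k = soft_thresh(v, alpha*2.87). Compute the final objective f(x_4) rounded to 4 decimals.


FISTA on f(x) = 7*x^2 + 11*x + 2.87*|x|
L = 14, alpha = 0.0418
Iteration 1: beta = 0.0, y = 0.3824 + 0.0*(0.3824 - 0.3824) = 0.3824
  grad(y) = 16.3536, v = y - alpha*grad = -0.3012
  prox(v) = soft_thresh(-0.3012, 0.12) = -0.1812
Iteration 2: beta = 0.3333, y = -0.1812 + 0.3333*(-0.1812 - 0.3824) = -0.3691
  grad(y) = 5.8328, v = y - alpha*grad = -0.6129
  prox(v) = soft_thresh(-0.6129, 0.12) = -0.4929
Iteration 3: beta = 0.5, y = -0.4929 + 0.5*(-0.4929 + 0.1812) = -0.6488
  grad(y) = 1.917, v = y - alpha*grad = -0.7289
  prox(v) = soft_thresh(-0.7289, 0.12) = -0.609
Iteration 4: beta = 0.6, y = -0.609 + 0.6*(-0.609 + 0.4929) = -0.6786
  grad(y) = 1.5001, v = y - alpha*grad = -0.7413
  prox(v) = soft_thresh(-0.7413, 0.12) = -0.6213
f(x_4) = 7*(-0.6213)^2 + 11*(-0.6213) + 2.87*|-0.6213| = -2.3491


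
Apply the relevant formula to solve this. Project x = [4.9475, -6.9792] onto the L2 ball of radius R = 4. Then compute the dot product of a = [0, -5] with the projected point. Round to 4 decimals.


Step 1: Compute ||x|| (intermediates to 6 decimals).
||x|| = sqrt(4.9475^2 + (-6.9792)^2) = 8.554939
Step 2: Project.
Since ||x|| > R, scale = R/||x|| = 4/8.554939 = 0.467566, proj(x) = scale * x
proj(x) = [2.313283, -3.263237]
Step 3: Dot product.
a^T * proj(x) = 0*2.313283 - 5*(-3.263237) = 16.3162


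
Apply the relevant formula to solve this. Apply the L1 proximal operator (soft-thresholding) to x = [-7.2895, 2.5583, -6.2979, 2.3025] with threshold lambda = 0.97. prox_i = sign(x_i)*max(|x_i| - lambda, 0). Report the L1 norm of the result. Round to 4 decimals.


Soft-thresholding with lambda = 0.97:
prox(-7.2895) = sign(-7.2895)*max(|-7.2895| - 0.97, 0) = -6.3195
prox(2.5583) = sign(2.5583)*max(|2.5583| - 0.97, 0) = 1.5883
prox(-6.2979) = sign(-6.2979)*max(|-6.2979| - 0.97, 0) = -5.3279
prox(2.3025) = sign(2.3025)*max(|2.3025| - 0.97, 0) = 1.3325
prox(x) = [-6.3195, 1.5883, -5.3279, 1.3325]
||prox(x)||_1 = 6.3195 + 1.5883 + 5.3279 + 1.3325 = 14.5682


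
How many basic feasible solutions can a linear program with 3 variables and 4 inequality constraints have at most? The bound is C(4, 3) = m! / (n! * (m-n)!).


Each vertex corresponds to some choice of n active constraints out of m, so the number of vertices is at most C(m, n) = m! / (n!(m-n)!).
m = 4, n = 3
Numerator: 4 * 3 * 2
Denominator: 3! = 6
C(4, 3) = 4


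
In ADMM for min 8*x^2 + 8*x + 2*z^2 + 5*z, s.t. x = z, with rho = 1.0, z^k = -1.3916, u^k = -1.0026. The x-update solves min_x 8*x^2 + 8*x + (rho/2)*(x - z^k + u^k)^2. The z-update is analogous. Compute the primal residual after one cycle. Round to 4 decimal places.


ADMM iteration with rho = 1.0, z^k = -1.3916, u^k = -1.0026
Step 1: x-update.
Minimize 8*x^2 + 8*x + (1.0/2)*(x + 1.3916 - 1.0026)^2
FOC: (2*8 + 1.0)*x = -8 + 1.0*(-1.3916 + 1.0026)
x^{k+1} = -0.4935
Step 2: z-update.
Minimize 2*z^2 + 5*z + (1.0/2)*(-0.4935 - z - 1.0026)^2
FOC: (2*2 + 1.0)*z = -5 + 1.0*(-0.4935 - 1.0026)
z^{k+1} = -1.2992
Step 3: u-update.
u^{k+1} = -1.0026 - 0.4935 + 1.2992 = -0.1969
Step 4: Primal residual = |-0.4935 + 1.2992| = 0.8057


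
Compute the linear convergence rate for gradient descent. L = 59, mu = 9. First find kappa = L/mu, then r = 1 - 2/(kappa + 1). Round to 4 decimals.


Step 1: Compute the condition number.
kappa = L/mu = 59/9 = 6.5556
Step 2: Compute the convergence rate.
r = 1 - 2/(kappa + 1) = 1 - 2*mu/(L + mu) = (L - mu)/(L + mu) = 50/68 = 0.7353


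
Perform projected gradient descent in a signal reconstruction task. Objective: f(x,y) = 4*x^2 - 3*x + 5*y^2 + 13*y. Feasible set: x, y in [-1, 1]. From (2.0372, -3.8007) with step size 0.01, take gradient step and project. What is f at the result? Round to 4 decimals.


Step 1: Compute gradient at (2.0372, -3.8007).
grad_x = 2*4*2.0372 - 3 = 13.2976
grad_y = 2*5*-3.8007 + 13 = -25.007
Step 2: Gradient step.
x_raw = 2.0372 - 0.01*13.2976 = 1.9042
y_raw = -3.8007 - 0.01*-25.007 = -3.5506
Step 3: Project onto [-1, 1].
x_proj = clip(1.9042) = 1.0
y_proj = clip(-3.5506) = -1.0
Step 4: Evaluate f.
f(1.0, -1.0) = -7.0


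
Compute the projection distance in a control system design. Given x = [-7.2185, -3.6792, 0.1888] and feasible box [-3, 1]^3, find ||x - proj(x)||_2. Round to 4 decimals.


Project each component onto [-3, 1].
clip(-7.2185) = -3.0, clip(-3.6792) = -3.0, clip(0.1888) = 0.1888
Projection = [-3.0, -3.0, 0.1888]
Squared diffs: [17.7957, 0.4613, 0.0]
Distance = sqrt(18.257) = 4.2728


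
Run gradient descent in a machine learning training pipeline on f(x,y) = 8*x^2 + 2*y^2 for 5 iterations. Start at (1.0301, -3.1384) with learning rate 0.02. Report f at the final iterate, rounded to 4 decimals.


Gradient descent on f(x,y) = 8*x^2 + 2*y^2.
Starting point: (1.0301, -3.1384), alpha = 0.02
Step 1: grad_x = 2*8*1.0301 = 16.4816, grad_y = 2*2*-3.1384 = -12.5536
  x_1 = 1.0301 - 0.02*16.4816 = 0.7005
  y_1 = -3.1384 - 0.02*-12.5536 = -2.8873
Step 2: grad_x = 2*8*0.7005 = 11.2075, grad_y = 2*2*-2.8873 = -11.5493
  x_2 = 0.7005 - 0.02*11.2075 = 0.4763
  y_2 = -2.8873 - 0.02*-11.5493 = -2.6563
Step 3: grad_x = 2*8*0.4763 = 7.6211, grad_y = 2*2*-2.6563 = -10.6254
  x_3 = 0.4763 - 0.02*7.6211 = 0.3239
  y_3 = -2.6563 - 0.02*-10.6254 = -2.4438
Step 4: grad_x = 2*8*0.3239 = 5.1823, grad_y = 2*2*-2.4438 = -9.7753
  x_4 = 0.3239 - 0.02*5.1823 = 0.2202
  y_4 = -2.4438 - 0.02*-9.7753 = -2.2483
Step 5: grad_x = 2*8*0.2202 = 3.524, grad_y = 2*2*-2.2483 = -8.9933
  x_5 = 0.2202 - 0.02*3.524 = 0.1498
  y_5 = -2.2483 - 0.02*-8.9933 = -2.0685
f(0.1498, -2.0685) = 8*0.1498^2 + 2*(-2.0685)^2 = 8.7365


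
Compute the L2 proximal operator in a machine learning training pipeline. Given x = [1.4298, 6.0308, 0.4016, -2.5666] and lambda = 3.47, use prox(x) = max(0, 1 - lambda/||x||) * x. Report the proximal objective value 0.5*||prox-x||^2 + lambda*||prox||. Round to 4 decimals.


Step 1: Compute ||x||.
||x|| = 6.7204
Step 2: Compute scaling factor.
scale = max(0, 1 - 3.47/6.7204) = 0.4837
Step 3: prox(x) = [0.6915, 2.9169, 0.1942, -1.2414]
||prox(x)|| = 3.2504
Step 4: Proximal objective.
0.5*||prox-x||^2 = 6.0205
lambda*||prox|| = 11.2789
Total = 17.2993


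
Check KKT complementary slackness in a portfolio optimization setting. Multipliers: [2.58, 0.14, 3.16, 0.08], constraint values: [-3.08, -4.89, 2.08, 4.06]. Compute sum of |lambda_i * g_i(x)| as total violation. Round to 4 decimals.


KKT complementary slackness check:
lambda_1 * g_1 = 2.58 * -3.08 = -7.9464
lambda_2 * g_2 = 0.14 * -4.89 = -0.6846
lambda_3 * g_3 = 3.16 * 2.08 = 6.5728
lambda_4 * g_4 = 0.08 * 4.06 = 0.3248
Total violation = 7.9464 + 0.6846 + 6.5728 + 0.3248 = 15.5286


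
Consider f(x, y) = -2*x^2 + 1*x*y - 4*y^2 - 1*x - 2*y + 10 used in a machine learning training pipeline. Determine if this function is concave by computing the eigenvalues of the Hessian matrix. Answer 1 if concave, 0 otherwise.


The Hessian of f(x,y) = -2*x^2 + 1*x*y - 4*y^2 - 1*x - 2*y + 10 is:
H = [[-4, 1], [1, -8]]
Trace = -4 - 8 = -12
Determinant = -4*-8 - (1)^2 = 31
Discriminant = (-12)^2 - 4*31 = 20.0
Eigenvalues: lambda_1 = -8.2361, lambda_2 = -3.7639
The function is concave.

1


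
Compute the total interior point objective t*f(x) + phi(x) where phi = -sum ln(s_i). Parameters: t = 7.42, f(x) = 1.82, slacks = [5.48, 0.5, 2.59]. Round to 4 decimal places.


Step 1: Compute log-barrier.
ln values: [1.7011, -0.6931, 0.9517]
phi = -(1.7011 - 0.6931 + 0.9517) = -1.9596
Step 2: Compute augmented objective.
t*f(x) = 7.42*1.82 = 13.5044
Total = 13.5044 - 1.9596 = 11.5448


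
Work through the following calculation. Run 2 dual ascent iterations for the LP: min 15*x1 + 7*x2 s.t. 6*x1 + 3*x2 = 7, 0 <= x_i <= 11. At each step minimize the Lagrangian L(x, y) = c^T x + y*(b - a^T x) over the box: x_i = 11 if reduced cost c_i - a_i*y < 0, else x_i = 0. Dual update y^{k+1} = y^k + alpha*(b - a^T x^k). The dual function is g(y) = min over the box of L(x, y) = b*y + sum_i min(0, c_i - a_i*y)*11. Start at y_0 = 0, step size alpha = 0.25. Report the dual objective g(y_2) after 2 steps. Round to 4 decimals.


Dual ascent for LP: min 15*x1 + 7*x2, 6*x1 + 3*x2 = 7, 0 <= x_i <= 11
Step 1: y^k = 0.0, reduced costs: (15.0, 7.0)
  x^k = (0.0, 0.0), subgradient = b - a^T x = 7.0
  y^{k+1} = 0.0 + 0.25*7.0 = 1.75
Step 2: y^k = 1.75, reduced costs: (4.5, 1.75)
  x^k = (0.0, 0.0), subgradient = b - a^T x = 7.0
  y^{k+1} = 1.75 + 0.25*7.0 = 3.5
Dual objective at y_2 = 3.5: reduced costs (-6.0, -3.5), box minimizer x = (11.0, 11.0)
g(y_2) = b*y + (c1 - a1*y)*x1 + (c2 - a2*y)*x2 = 7*3.5 + (-6.0)*11.0 + (-3.5)*11.0 = 24.5 - 66.0 - 38.5 = -80.0


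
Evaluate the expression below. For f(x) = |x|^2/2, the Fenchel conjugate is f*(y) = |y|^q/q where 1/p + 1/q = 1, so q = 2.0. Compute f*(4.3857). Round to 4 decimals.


The conjugate exponent q satisfies 1/p + 1/q = 1.
p = 2, so q = 2/(2 - 1) = 2.0
|y|^q = 4.3857^2.0 = 19.2344
f*(4.3857) = 19.2344 / 2.0 = 9.6172


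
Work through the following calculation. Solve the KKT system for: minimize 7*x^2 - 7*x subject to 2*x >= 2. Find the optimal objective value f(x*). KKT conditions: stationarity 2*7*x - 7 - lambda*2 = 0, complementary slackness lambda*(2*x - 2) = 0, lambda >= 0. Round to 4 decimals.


Step 1: Try lambda = 0 (constraint inactive).
x_unc = 7/(2*7) = 0.5
Check: 2*0.5 = 1.0 < 2 -- violated!
Step 2: Constraint must be active: 2*x = 2
x* = 2/2 = 1.0
lambda = (2*7*1.0 - 7)/2 = 3.5
Step 3: Compute optimal value.
f(x*) = 7*1.0^2 - 7*1.0 = 0.0


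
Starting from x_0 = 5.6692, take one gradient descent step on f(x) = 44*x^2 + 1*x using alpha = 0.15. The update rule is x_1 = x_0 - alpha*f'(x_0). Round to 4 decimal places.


We compute the gradient at x_0 and apply the update.
f'(x) = 88*x + 1
f'(5.6692) = 88*5.6692 + 1 = 499.8896
x_1 = 5.6692 - 0.15*499.8896 = -69.3142


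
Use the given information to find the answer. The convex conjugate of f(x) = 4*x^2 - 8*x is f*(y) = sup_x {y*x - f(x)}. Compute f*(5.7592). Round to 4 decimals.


f*(y) = sup_x {y*x - a*x^2 - b*x} = sup_x {(y-b)*x - a*x^2}
FOC: (y - b) - 2a*x = 0 => x* = (y - b)/(2a)
x* = (5.7592 + 8)/(2*4) = 1.7199
f*(5.7592) = (y-b)^2/(4a) = (5.7592 + 8)^2/(4*4)
= 189.3156/16 = 11.8322


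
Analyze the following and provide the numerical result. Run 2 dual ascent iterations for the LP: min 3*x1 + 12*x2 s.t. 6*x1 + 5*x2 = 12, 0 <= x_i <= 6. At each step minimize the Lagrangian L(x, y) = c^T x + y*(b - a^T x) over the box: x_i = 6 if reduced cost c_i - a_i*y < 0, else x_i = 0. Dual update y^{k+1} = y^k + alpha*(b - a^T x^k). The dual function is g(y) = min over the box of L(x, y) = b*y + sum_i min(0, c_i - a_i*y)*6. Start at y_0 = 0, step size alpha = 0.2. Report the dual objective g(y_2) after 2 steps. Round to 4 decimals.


Dual ascent for LP: min 3*x1 + 12*x2, 6*x1 + 5*x2 = 12, 0 <= x_i <= 6
Step 1: y^k = 0.0, reduced costs: (3.0, 12.0)
  x^k = (0.0, 0.0), subgradient = b - a^T x = 12.0
  y^{k+1} = 0.0 + 0.2*12.0 = 2.4
Step 2: y^k = 2.4, reduced costs: (-11.4, 0.0)
  x^k = (6.0, 0.0), subgradient = b - a^T x = -24.0
  y^{k+1} = 2.4 + 0.2*-24.0 = -2.4
Dual objective at y_2 = -2.4: reduced costs (17.4, 24.0), box minimizer x = (0.0, 0.0)
g(y_2) = b*y + (c1 - a1*y)*x1 + (c2 - a2*y)*x2 = 12*(-2.4) + 17.4*0.0 + 24.0*0.0 = -28.8 + 0.0 + 0.0 = -28.8


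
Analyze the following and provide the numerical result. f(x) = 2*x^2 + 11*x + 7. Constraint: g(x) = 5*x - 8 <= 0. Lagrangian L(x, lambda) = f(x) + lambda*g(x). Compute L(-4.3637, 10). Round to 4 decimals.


Step 1: Evaluate f(x).
f(-4.3637) = 2*(-4.3637)^2 + 11*(-4.3637) + 7 = -2.9169
Step 2: Evaluate g(x).
g(-4.3637) = 5*-4.3637 - 8 = -29.8185
Step 3: Compute Lagrangian.
L = -2.9169 + 10*-29.8185 = -301.1019


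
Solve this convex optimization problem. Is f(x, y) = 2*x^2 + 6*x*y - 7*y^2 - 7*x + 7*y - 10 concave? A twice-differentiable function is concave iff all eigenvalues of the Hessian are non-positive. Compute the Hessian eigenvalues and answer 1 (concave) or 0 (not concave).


The Hessian of f(x,y) = 2*x^2 + 6*x*y - 7*y^2 - 7*x + 7*y - 10 is:
H = [[4, 6], [6, -14]]
Trace = 4 - 14 = -10
Determinant = 4*-14 - (6)^2 = -92
Discriminant = (-10)^2 - 4*-92 = 468.0
Eigenvalues: lambda_1 = -15.8167, lambda_2 = 5.8167
The function is not concave.

0


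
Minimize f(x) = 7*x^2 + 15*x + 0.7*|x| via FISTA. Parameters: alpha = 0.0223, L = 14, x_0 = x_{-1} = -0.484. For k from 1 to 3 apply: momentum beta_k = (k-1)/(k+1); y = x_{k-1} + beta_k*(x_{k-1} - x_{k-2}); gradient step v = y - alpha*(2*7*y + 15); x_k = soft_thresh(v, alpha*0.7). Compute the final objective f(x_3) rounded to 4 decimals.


FISTA on f(x) = 7*x^2 + 15*x + 0.7*|x|
L = 14, alpha = 0.0223
Iteration 1: beta = 0.0, y = -0.484 + 0.0*(-0.484 + 0.484) = -0.484
  grad(y) = 8.224, v = y - alpha*grad = -0.6674
  prox(v) = soft_thresh(-0.6674, 0.0156) = -0.6518
Iteration 2: beta = 0.3333, y = -0.6518 + 0.3333*(-0.6518 + 0.484) = -0.7077
  grad(y) = 5.092, v = y - alpha*grad = -0.8213
  prox(v) = soft_thresh(-0.8213, 0.0156) = -0.8057
Iteration 3: beta = 0.5, y = -0.8057 + 0.5*(-0.8057 + 0.6518) = -0.8826
  grad(y) = 2.6437, v = y - alpha*grad = -0.9415
  prox(v) = soft_thresh(-0.9415, 0.0156) = -0.9259
f(x_3) = 7*(-0.9259)^2 + 15*(-0.9259) + 0.7*|-0.9259| = -7.2394


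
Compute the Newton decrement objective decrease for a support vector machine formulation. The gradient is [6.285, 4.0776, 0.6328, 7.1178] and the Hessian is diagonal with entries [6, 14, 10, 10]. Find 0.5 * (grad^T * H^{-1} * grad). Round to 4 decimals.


Step 1: H is diagonal, so H^(-1) * g = [1.0475, 0.2913, 0.0633, 0.7118].
Step 2: g^T H^(-1) g = sum_i g_i^2 / H_ii
  = (6.285)^2/6 + (4.0776)^2/14 + (0.6328)^2/10 + (7.1178)^2/10
  = 6.5835 + 1.1876 + 0.04 + 5.0663 = 12.8775
Step 3: Objective decrease = 0.5 * g^T H^(-1) g = 6.4388


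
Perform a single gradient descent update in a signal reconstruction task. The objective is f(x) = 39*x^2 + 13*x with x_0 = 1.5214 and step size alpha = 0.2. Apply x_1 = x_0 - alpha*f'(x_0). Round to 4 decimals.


We compute the gradient at x_0 and apply the update.
f'(x) = 78*x + 13
f'(1.5214) = 78*1.5214 + 13 = 131.6692
x_1 = 1.5214 - 0.2*131.6692 = -24.8124


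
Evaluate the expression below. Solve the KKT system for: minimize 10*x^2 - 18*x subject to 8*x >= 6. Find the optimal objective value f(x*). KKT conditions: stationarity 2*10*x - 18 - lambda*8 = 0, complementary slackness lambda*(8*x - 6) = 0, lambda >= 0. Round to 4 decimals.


Step 1: Try lambda = 0 (constraint inactive).
Stationarity: 2*10*x - 18 = 0
x* = 18/(2*10) = 0.9
Check constraint: 8*0.9 = 7.2 >= 6 -- satisfied.
Step 2: Compute optimal value.
f(x*) = 10*0.9^2 - 18*0.9 = -8.1


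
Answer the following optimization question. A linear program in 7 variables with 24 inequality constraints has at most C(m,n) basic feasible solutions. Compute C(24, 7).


Each vertex corresponds to some choice of n active constraints out of m, so the number of vertices is at most C(m, n) = m! / (n!(m-n)!).
m = 24, n = 7
Numerator: 24 * 23 * 22 * 21 * 20 * 19 * 18
Denominator: 7! = 5040
C(24, 7) = 346104


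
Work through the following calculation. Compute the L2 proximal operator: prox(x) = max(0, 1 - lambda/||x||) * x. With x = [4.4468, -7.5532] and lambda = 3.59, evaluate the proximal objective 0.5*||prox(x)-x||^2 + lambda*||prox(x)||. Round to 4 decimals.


Step 1: Compute ||x||.
||x|| = 8.765
Step 2: Compute scaling factor.
scale = max(0, 1 - 3.59/8.765) = 0.5904
Step 3: prox(x) = [2.6255, -4.4595]
||prox(x)|| = 5.175
Step 4: Proximal objective.
0.5*||prox-x||^2 = 6.4441
lambda*||prox|| = 18.5783
Total = 25.0222


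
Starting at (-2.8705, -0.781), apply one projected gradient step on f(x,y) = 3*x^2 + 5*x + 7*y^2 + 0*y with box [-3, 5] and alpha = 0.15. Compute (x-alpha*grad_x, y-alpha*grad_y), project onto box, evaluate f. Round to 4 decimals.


Step 1: Compute gradient at (-2.8705, -0.781).
grad_x = 2*3*-2.8705 + 5 = -12.223
grad_y = 2*7*-0.781 + 0 = -10.934
Step 2: Gradient step.
x_raw = -2.8705 - 0.15*-12.223 = -1.0371
y_raw = -0.781 - 0.15*-10.934 = 0.8591
Step 3: Project onto [-3, 5].
x_proj = clip(-1.0371) = -1.0371
y_proj = clip(0.8591) = 0.8591
Step 4: Evaluate f.
f(-1.0371, 0.8591) = 3.2075


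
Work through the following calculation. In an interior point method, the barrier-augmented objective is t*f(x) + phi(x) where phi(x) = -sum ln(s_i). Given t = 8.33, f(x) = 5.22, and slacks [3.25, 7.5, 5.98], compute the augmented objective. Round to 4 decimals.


Step 1: Compute log-barrier.
ln values: [1.1787, 2.0149, 1.7884]
phi = -(1.1787 + 2.0149 + 1.7884) = -4.982
Step 2: Compute augmented objective.
t*f(x) = 8.33*5.22 = 43.4826
Total = 43.4826 - 4.982 = 38.5006


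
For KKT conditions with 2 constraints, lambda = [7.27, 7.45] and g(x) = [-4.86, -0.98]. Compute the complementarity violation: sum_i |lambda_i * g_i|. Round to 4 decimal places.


KKT complementary slackness check:
lambda_1 * g_1 = 7.27 * -4.86 = -35.3322
lambda_2 * g_2 = 7.45 * -0.98 = -7.301
Total violation = 35.3322 + 7.301 = 42.6332


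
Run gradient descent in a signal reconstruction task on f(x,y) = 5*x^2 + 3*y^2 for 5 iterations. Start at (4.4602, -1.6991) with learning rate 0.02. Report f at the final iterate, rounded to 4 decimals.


Gradient descent on f(x,y) = 5*x^2 + 3*y^2.
Starting point: (4.4602, -1.6991), alpha = 0.02
Step 1: grad_x = 2*5*4.4602 = 44.602, grad_y = 2*3*-1.6991 = -10.1946
  x_1 = 4.4602 - 0.02*44.602 = 3.5682
  y_1 = -1.6991 - 0.02*-10.1946 = -1.4952
Step 2: grad_x = 2*5*3.5682 = 35.6816, grad_y = 2*3*-1.4952 = -8.9712
  x_2 = 3.5682 - 0.02*35.6816 = 2.8545
  y_2 = -1.4952 - 0.02*-8.9712 = -1.3158
Step 3: grad_x = 2*5*2.8545 = 28.5453, grad_y = 2*3*-1.3158 = -7.8947
  x_3 = 2.8545 - 0.02*28.5453 = 2.2836
  y_3 = -1.3158 - 0.02*-7.8947 = -1.1579
Step 4: grad_x = 2*5*2.2836 = 22.8362, grad_y = 2*3*-1.1579 = -6.9473
  x_4 = 2.2836 - 0.02*22.8362 = 1.8269
  y_4 = -1.1579 - 0.02*-6.9473 = -1.0189
Step 5: grad_x = 2*5*1.8269 = 18.269, grad_y = 2*3*-1.0189 = -6.1137
  x_5 = 1.8269 - 0.02*18.269 = 1.4615
  y_5 = -1.0189 - 0.02*-6.1137 = -0.8967
f(1.4615, -0.8967) = 5*1.4615^2 + 3*(-0.8967)^2 = 13.0922


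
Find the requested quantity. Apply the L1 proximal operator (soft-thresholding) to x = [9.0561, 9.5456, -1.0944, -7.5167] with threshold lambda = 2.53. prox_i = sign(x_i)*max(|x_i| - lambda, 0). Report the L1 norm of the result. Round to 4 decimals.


Soft-thresholding with lambda = 2.53:
prox(9.0561) = sign(9.0561)*max(|9.0561| - 2.53, 0) = 6.5261
prox(9.5456) = sign(9.5456)*max(|9.5456| - 2.53, 0) = 7.0156
prox(-1.0944) = sign(-1.0944)*max(|-1.0944| - 2.53, 0) = 0.0
prox(-7.5167) = sign(-7.5167)*max(|-7.5167| - 2.53, 0) = -4.9867
prox(x) = [6.5261, 7.0156, 0.0, -4.9867]
||prox(x)||_1 = 6.5261 + 7.0156 + 0.0 + 4.9867 = 18.5284


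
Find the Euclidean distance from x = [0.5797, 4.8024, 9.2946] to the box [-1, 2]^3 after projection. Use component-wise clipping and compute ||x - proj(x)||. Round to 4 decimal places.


Project each component onto [-1, 2].
clip(0.5797) = 0.5797, clip(4.8024) = 2.0, clip(9.2946) = 2.0
Projection = [0.5797, 2.0, 2.0]
Squared diffs: [0.0, 7.8534, 53.2112]
Distance = sqrt(61.0646) = 7.8144


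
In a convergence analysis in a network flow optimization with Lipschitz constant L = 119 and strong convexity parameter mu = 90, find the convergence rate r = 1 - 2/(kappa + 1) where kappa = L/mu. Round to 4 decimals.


Step 1: Compute the condition number.
kappa = L/mu = 119/90 = 1.3222
Step 2: Compute the convergence rate.
r = 1 - 2/(kappa + 1) = 1 - 2*mu/(L + mu) = (L - mu)/(L + mu) = 29/209 = 0.1388


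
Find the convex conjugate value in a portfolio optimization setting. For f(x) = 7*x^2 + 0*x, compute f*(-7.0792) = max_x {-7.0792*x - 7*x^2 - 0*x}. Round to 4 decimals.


f*(y) = sup_x {y*x - a*x^2 - b*x} = sup_x {(y-b)*x - a*x^2}
FOC: (y - b) - 2a*x = 0 => x* = (y - b)/(2a)
x* = (-7.0792 - 0)/(2*7) = -0.5057
f*(-7.0792) = (y-b)^2/(4a) = (-7.0792 - 0)^2/(4*7)
= 50.1151/28 = 1.7898


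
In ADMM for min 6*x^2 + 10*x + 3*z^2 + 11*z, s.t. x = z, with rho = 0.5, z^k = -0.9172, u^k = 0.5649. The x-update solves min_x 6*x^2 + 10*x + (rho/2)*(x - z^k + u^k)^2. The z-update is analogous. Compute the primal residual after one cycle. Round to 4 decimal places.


ADMM iteration with rho = 0.5, z^k = -0.9172, u^k = 0.5649
Step 1: x-update.
Minimize 6*x^2 + 10*x + (0.5/2)*(x + 0.9172 + 0.5649)^2
FOC: (2*6 + 0.5)*x = -10 + 0.5*(-0.9172 - 0.5649)
x^{k+1} = -0.8593
Step 2: z-update.
Minimize 3*z^2 + 11*z + (0.5/2)*(-0.8593 - z + 0.5649)^2
FOC: (2*3 + 0.5)*z = -11 + 0.5*(-0.8593 + 0.5649)
z^{k+1} = -1.715
Step 3: u-update.
u^{k+1} = 0.5649 - 0.8593 + 1.715 = 1.4206
Step 4: Primal residual = |-0.8593 + 1.715| = 0.8557


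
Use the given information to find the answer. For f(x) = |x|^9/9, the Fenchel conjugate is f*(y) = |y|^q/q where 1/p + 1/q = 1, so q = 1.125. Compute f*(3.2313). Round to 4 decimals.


The conjugate exponent q satisfies 1/p + 1/q = 1.
p = 9, so q = 9/(9 - 1) = 1.125
|y|^q = 3.2313^1.125 = 3.7415
f*(3.2313) = 3.7415 / 1.125 = 3.3258


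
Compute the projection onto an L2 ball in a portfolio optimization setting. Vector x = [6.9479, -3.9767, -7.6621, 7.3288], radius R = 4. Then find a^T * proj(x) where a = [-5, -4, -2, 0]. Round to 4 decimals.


Step 1: Compute ||x|| (intermediates to 6 decimals).
||x|| = sqrt(6.9479^2 + (-3.9767)^2 + (-7.6621)^2 + 7.3288^2) = 13.285577
Step 2: Project.
Since ||x|| > R, scale = R/||x|| = 4/13.285577 = 0.301078, proj(x) = scale * x
proj(x) = [2.09186, -1.197297, -2.30689, 2.20654]
Step 3: Dot product.
a^T * proj(x) = -5*2.09186 - 4*(-1.197297) - 2*(-2.30689) + 0*2.20654 = -1.0563


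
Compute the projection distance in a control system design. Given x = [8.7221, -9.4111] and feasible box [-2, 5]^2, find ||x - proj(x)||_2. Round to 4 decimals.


Project each component onto [-2, 5].
clip(8.7221) = 5.0, clip(-9.4111) = -2.0
Projection = [5.0, -2.0]
Squared diffs: [13.854, 54.9244]
Distance = sqrt(68.7784) = 8.2933


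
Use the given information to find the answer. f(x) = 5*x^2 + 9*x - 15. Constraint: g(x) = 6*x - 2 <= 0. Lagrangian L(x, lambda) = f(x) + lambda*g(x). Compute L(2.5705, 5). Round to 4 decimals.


Step 1: Evaluate f(x).
f(2.5705) = 5*2.5705^2 + 9*2.5705 - 15 = 41.1719
Step 2: Evaluate g(x).
g(2.5705) = 6*2.5705 - 2 = 13.423
Step 3: Compute Lagrangian.
L = 41.1719 + 5*13.423 = 108.2869


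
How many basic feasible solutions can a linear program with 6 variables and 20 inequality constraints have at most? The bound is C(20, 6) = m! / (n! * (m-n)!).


Each vertex corresponds to some choice of n active constraints out of m, so the number of vertices is at most C(m, n) = m! / (n!(m-n)!).
m = 20, n = 6
Numerator: 20 * 19 * 18 * 17 * 16 * 15
Denominator: 6! = 720
C(20, 6) = 38760


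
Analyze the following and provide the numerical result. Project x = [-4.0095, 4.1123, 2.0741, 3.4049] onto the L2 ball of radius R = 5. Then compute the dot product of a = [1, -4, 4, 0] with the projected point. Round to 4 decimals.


Step 1: Compute ||x|| (intermediates to 6 decimals).
||x|| = sqrt((-4.0095)^2 + 4.1123^2 + 2.0741^2 + 3.4049^2) = 6.99159
Step 2: Project.
Since ||x|| > R, scale = R/||x|| = 5/6.99159 = 0.715145, proj(x) = scale * x
proj(x) = [-2.867374, 2.940891, 1.483282, 2.434997]
Step 3: Dot product.
a^T * proj(x) = 1*(-2.867374) - 4*2.940891 + 4*1.483282 + 0*2.434997 = -8.6978


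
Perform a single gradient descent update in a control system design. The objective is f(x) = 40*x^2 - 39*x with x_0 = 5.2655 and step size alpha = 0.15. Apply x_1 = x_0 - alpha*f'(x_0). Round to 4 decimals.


We compute the gradient at x_0 and apply the update.
f'(x) = 80*x - 39
f'(5.2655) = 80*5.2655 - 39 = 382.24
x_1 = 5.2655 - 0.15*382.24 = -52.0705


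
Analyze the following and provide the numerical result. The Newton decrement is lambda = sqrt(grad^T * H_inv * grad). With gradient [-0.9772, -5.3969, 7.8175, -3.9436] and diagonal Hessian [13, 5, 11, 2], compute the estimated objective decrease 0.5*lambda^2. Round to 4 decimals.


Step 1: H is diagonal, so H^(-1) * g = [-0.0752, -1.0794, 0.7107, -1.9718].
Step 2: g^T H^(-1) g = sum_i g_i^2 / H_ii
  = (-0.9772)^2/13 + (-5.3969)^2/5 + (7.8175)^2/11 + (-3.9436)^2/2
  = 0.0735 + 5.8253 + 5.5558 + 7.776 = 19.2305
Step 3: Objective decrease = 0.5 * g^T H^(-1) g = 9.6153


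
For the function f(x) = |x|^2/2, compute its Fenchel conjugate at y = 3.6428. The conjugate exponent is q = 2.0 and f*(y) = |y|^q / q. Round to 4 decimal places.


The conjugate exponent q satisfies 1/p + 1/q = 1.
p = 2, so q = 2/(2 - 1) = 2.0
|y|^q = 3.6428^2.0 = 13.27
f*(3.6428) = 13.27 / 2.0 = 6.635


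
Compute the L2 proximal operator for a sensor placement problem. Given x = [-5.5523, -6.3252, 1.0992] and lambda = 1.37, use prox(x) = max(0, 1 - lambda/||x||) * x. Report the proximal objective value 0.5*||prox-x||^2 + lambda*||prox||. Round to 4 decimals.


Step 1: Compute ||x||.
||x|| = 8.4879
Step 2: Compute scaling factor.
scale = max(0, 1 - 1.37/8.4879) = 0.8386
Step 3: prox(x) = [-4.6561, -5.3043, 0.9218]
||prox(x)|| = 7.1179
Step 4: Proximal objective.
0.5*||prox-x||^2 = 0.9385
lambda*||prox|| = 9.7515
Total = 10.69


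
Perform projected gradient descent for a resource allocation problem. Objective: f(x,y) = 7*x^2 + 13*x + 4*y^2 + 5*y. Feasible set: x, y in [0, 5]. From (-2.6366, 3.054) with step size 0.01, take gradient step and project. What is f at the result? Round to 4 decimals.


Step 1: Compute gradient at (-2.6366, 3.054).
grad_x = 2*7*-2.6366 + 13 = -23.9124
grad_y = 2*4*3.054 + 5 = 29.432
Step 2: Gradient step.
x_raw = -2.6366 - 0.01*-23.9124 = -2.3975
y_raw = 3.054 - 0.01*29.432 = 2.7597
Step 3: Project onto [0, 5].
x_proj = clip(-2.3975) = 0.0
y_proj = clip(2.7597) = 2.7597
Step 4: Evaluate f.
f(0.0, 2.7597) = 44.2617


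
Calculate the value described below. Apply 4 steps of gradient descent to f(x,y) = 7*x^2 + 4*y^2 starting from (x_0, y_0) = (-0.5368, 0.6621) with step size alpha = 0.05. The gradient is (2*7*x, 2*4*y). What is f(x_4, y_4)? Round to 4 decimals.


Gradient descent on f(x,y) = 7*x^2 + 4*y^2.
Starting point: (-0.5368, 0.6621), alpha = 0.05
Step 1: grad_x = 2*7*-0.5368 = -7.5152, grad_y = 2*4*0.6621 = 5.2968
  x_1 = -0.5368 - 0.05*-7.5152 = -0.161
  y_1 = 0.6621 - 0.05*5.2968 = 0.3973
Step 2: grad_x = 2*7*-0.161 = -2.2546, grad_y = 2*4*0.3973 = 3.1781
  x_2 = -0.161 - 0.05*-2.2546 = -0.0483
  y_2 = 0.3973 - 0.05*3.1781 = 0.2384
Step 3: grad_x = 2*7*-0.0483 = -0.6764, grad_y = 2*4*0.2384 = 1.9068
  x_3 = -0.0483 - 0.05*-0.6764 = -0.0145
  y_3 = 0.2384 - 0.05*1.9068 = 0.143
Step 4: grad_x = 2*7*-0.0145 = -0.2029, grad_y = 2*4*0.143 = 1.1441
  x_4 = -0.0145 - 0.05*-0.2029 = -0.0043
  y_4 = 0.143 - 0.05*1.1441 = 0.0858
f(-0.0043, 0.0858) = 7*(-0.0043)^2 + 4*0.0858^2 = 0.0296


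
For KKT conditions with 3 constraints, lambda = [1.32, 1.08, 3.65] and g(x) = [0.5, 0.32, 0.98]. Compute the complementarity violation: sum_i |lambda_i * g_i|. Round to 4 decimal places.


KKT complementary slackness check:
lambda_1 * g_1 = 1.32 * 0.5 = 0.66
lambda_2 * g_2 = 1.08 * 0.32 = 0.3456
lambda_3 * g_3 = 3.65 * 0.98 = 3.577
Total violation = 0.66 + 0.3456 + 3.577 = 4.5826


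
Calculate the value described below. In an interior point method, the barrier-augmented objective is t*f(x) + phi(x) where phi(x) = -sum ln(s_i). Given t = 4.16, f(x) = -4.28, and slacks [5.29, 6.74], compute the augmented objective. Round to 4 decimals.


Step 1: Compute log-barrier.
ln values: [1.6658, 1.9081]
phi = -(1.6658 + 1.9081) = -3.5739
Step 2: Compute augmented objective.
t*f(x) = 4.16*-4.28 = -17.8048
Total = -17.8048 - 3.5739 = -21.3787


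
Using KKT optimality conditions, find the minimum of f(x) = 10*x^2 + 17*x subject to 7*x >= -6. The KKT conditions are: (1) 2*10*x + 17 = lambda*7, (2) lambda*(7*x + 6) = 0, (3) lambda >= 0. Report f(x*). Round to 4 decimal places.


Step 1: Try lambda = 0 (constraint inactive).
Stationarity: 2*10*x + 17 = 0
x* = -17/(2*10) = -0.85
Check constraint: 7*-0.85 = -5.95 >= -6 -- satisfied.
Step 2: Compute optimal value.
f(x*) = 10*(-0.85)^2 + 17*(-0.85) = -7.225


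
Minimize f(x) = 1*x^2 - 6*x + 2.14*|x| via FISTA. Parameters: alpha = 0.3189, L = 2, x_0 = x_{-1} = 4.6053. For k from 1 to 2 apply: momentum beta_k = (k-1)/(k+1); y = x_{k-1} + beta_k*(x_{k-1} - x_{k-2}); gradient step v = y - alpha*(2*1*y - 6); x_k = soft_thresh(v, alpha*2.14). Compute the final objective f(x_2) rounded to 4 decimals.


FISTA on f(x) = 1*x^2 - 6*x + 2.14*|x|
L = 2, alpha = 0.3189
Iteration 1: beta = 0.0, y = 4.6053 + 0.0*(4.6053 - 4.6053) = 4.6053
  grad(y) = 3.2106, v = y - alpha*grad = 3.5814
  prox(v) = soft_thresh(3.5814, 0.6824) = 2.899
Iteration 2: beta = 0.3333, y = 2.899 + 0.3333*(2.899 - 4.6053) = 2.3302
  grad(y) = -1.3396, v = y - alpha*grad = 2.7574
  prox(v) = soft_thresh(2.7574, 0.6824) = 2.075
f(x_2) = 1*2.075^2 - 6*2.075 + 2.14*|2.075| = -3.7039


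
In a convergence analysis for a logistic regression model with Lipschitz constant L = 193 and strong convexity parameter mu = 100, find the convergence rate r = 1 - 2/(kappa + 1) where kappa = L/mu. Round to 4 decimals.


Step 1: Compute the condition number.
kappa = L/mu = 193/100 = 1.93
Step 2: Compute the convergence rate.
r = 1 - 2/(kappa + 1) = 1 - 2*mu/(L + mu) = (L - mu)/(L + mu) = 93/293 = 0.3174


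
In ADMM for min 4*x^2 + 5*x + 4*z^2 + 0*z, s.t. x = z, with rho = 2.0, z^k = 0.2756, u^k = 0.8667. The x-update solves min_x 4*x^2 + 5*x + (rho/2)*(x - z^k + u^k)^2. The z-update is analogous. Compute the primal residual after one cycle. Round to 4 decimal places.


ADMM iteration with rho = 2.0, z^k = 0.2756, u^k = 0.8667
Step 1: x-update.
Minimize 4*x^2 + 5*x + (2.0/2)*(x - 0.2756 + 0.8667)^2
FOC: (2*4 + 2.0)*x = -5 + 2.0*(0.2756 - 0.8667)
x^{k+1} = -0.6182
Step 2: z-update.
Minimize 4*z^2 + 0*z + (2.0/2)*(-0.6182 - z + 0.8667)^2
FOC: (2*4 + 2.0)*z = 0 + 2.0*(-0.6182 + 0.8667)
z^{k+1} = 0.0497
Step 3: u-update.
u^{k+1} = 0.8667 - 0.6182 - 0.0497 = 0.1988
Step 4: Primal residual = |-0.6182 - 0.0497| = 0.6679


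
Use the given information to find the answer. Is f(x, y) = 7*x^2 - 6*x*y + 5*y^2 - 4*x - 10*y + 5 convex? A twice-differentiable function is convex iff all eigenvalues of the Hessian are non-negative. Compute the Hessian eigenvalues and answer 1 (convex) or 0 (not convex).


The Hessian of f(x,y) = 7*x^2 - 6*x*y + 5*y^2 - 4*x - 10*y + 5 is:
H = [[14, -6], [-6, 10]]
Trace = 14 + 10 = 24
Determinant = 14*10 - (-6)^2 = 104
Discriminant = (24)^2 - 4*104 = 160.0
Eigenvalues: lambda_1 = 5.6754, lambda_2 = 18.3246
The function is convex.

1


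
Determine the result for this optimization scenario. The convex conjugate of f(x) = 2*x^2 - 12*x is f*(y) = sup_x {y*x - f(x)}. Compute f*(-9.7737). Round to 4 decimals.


f*(y) = sup_x {y*x - a*x^2 - b*x} = sup_x {(y-b)*x - a*x^2}
FOC: (y - b) - 2a*x = 0 => x* = (y - b)/(2a)
x* = (-9.7737 + 12)/(2*2) = 0.5566
f*(-9.7737) = (y-b)^2/(4a) = (-9.7737 + 12)^2/(4*2)
= 4.9564/8 = 0.6196


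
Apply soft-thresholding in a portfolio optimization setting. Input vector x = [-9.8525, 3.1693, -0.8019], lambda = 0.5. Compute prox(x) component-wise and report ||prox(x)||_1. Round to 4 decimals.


Soft-thresholding with lambda = 0.5:
prox(-9.8525) = sign(-9.8525)*max(|-9.8525| - 0.5, 0) = -9.3525
prox(3.1693) = sign(3.1693)*max(|3.1693| - 0.5, 0) = 2.6693
prox(-0.8019) = sign(-0.8019)*max(|-0.8019| - 0.5, 0) = -0.3019
prox(x) = [-9.3525, 2.6693, -0.3019]
||prox(x)||_1 = 9.3525 + 2.6693 + 0.3019 = 12.3237


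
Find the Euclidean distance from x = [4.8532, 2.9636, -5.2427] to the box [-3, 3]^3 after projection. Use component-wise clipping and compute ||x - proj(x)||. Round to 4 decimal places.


Project each component onto [-3, 3].
clip(4.8532) = 3.0, clip(2.9636) = 2.9636, clip(-5.2427) = -3.0
Projection = [3.0, 2.9636, -3.0]
Squared diffs: [3.4344, 0.0, 5.0297]
Distance = sqrt(8.4641) = 2.9093


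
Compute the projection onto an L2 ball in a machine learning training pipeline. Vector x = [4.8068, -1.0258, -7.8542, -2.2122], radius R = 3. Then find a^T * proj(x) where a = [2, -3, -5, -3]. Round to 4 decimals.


Step 1: Compute ||x|| (intermediates to 6 decimals).
||x|| = sqrt(4.8068^2 + (-1.0258)^2 + (-7.8542)^2 + (-2.2122)^2) = 9.525748
Step 2: Project.
Since ||x|| > R, scale = R/||x|| = 3/9.525748 = 0.314936, proj(x) = scale * x
proj(x) = [1.513834, -0.323061, -2.47357, -0.696701]
Step 3: Dot product.
a^T * proj(x) = 2*1.513834 - 3*(-0.323061) - 5*(-2.47357) - 3*(-0.696701) = 18.4548


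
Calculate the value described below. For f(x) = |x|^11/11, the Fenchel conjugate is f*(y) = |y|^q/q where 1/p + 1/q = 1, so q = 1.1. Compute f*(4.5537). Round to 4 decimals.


The conjugate exponent q satisfies 1/p + 1/q = 1.
p = 11, so q = 11/(11 - 1) = 1.1
|y|^q = 4.5537^1.1 = 5.2991
f*(4.5537) = 5.2991 / 1.1 = 4.8173


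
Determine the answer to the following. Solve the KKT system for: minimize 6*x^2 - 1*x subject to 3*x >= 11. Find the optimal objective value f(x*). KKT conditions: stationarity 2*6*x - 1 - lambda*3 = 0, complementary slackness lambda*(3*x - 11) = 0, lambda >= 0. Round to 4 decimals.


Step 1: Try lambda = 0 (constraint inactive).
x_unc = 1/(2*6) = 0.0833
Check: 3*0.0833 = 0.2499 < 11 -- violated!
Step 2: Constraint must be active: 3*x = 11
x* = 11/3 = 3.6667 (rounded; the exact value 11/3 is used below)
lambda = (2*6*(11/3) - 1)/3 = 14.3333
Step 3: Compute optimal value.
f(x*) = 6*(11/3)^2 - 1*(11/3) = 77.0


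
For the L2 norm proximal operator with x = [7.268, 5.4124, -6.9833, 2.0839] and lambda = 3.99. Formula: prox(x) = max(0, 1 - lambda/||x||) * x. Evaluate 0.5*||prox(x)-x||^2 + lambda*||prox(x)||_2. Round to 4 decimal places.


Step 1: Compute ||x||.
||x|| = 11.6287
Step 2: Compute scaling factor.
scale = max(0, 1 - 3.99/11.6287) = 0.6569
Step 3: prox(x) = [4.7742, 3.5553, -4.5872, 1.3689]
||prox(x)|| = 7.6387
Step 4: Proximal objective.
0.5*||prox-x||^2 = 7.9601
lambda*||prox|| = 30.4784
Total = 38.4385


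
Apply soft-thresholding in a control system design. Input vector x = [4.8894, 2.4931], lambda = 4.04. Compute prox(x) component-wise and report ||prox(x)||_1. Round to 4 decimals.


Soft-thresholding with lambda = 4.04:
prox(4.8894) = sign(4.8894)*max(|4.8894| - 4.04, 0) = 0.8494
prox(2.4931) = sign(2.4931)*max(|2.4931| - 4.04, 0) = 0.0
prox(x) = [0.8494, 0.0]
||prox(x)||_1 = 0.8494 + 0.0 = 0.8494


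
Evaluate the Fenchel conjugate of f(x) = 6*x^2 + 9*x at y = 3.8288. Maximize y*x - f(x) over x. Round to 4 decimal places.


f*(y) = sup_x {y*x - a*x^2 - b*x} = sup_x {(y-b)*x - a*x^2}
FOC: (y - b) - 2a*x = 0 => x* = (y - b)/(2a)
x* = (3.8288 - 9)/(2*6) = -0.4309
f*(3.8288) = (y-b)^2/(4a) = (3.8288 - 9)^2/(4*6)
= 26.7413/24 = 1.1142


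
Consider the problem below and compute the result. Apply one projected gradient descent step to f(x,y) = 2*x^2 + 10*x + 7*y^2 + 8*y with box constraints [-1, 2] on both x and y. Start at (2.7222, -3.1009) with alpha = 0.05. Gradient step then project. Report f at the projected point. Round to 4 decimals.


Step 1: Compute gradient at (2.7222, -3.1009).
grad_x = 2*2*2.7222 + 10 = 20.8888
grad_y = 2*7*-3.1009 + 8 = -35.4126
Step 2: Gradient step.
x_raw = 2.7222 - 0.05*20.8888 = 1.6778
y_raw = -3.1009 - 0.05*-35.4126 = -1.3303
Step 3: Project onto [-1, 2].
x_proj = clip(1.6778) = 1.6778
y_proj = clip(-1.3303) = -1.0
Step 4: Evaluate f.
f(1.6778, -1.0) = 21.4074


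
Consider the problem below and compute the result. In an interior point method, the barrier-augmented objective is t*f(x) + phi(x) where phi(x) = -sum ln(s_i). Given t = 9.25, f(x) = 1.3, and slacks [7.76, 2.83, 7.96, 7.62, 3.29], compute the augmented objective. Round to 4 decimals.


Step 1: Compute log-barrier.
ln values: [2.049, 1.0403, 2.0744, 2.0308, 1.1909]
phi = -(2.049 + 1.0403 + 2.0744 + 2.0308 + 1.1909) = -8.3854
Step 2: Compute augmented objective.
t*f(x) = 9.25*1.3 = 12.025
Total = 12.025 - 8.3854 = 3.6396


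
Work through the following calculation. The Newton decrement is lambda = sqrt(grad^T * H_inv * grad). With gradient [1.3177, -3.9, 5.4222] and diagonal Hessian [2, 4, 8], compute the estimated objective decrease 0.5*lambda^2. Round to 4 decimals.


Step 1: H is diagonal, so H^(-1) * g = [0.6589, -0.975, 0.6778].
Step 2: g^T H^(-1) g = sum_i g_i^2 / H_ii
  = (1.3177)^2/2 + (-3.9)^2/4 + (5.4222)^2/8
  = 0.8682 + 3.8025 + 3.675 = 8.3457
Step 3: Objective decrease = 0.5 * g^T H^(-1) g = 4.1728
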